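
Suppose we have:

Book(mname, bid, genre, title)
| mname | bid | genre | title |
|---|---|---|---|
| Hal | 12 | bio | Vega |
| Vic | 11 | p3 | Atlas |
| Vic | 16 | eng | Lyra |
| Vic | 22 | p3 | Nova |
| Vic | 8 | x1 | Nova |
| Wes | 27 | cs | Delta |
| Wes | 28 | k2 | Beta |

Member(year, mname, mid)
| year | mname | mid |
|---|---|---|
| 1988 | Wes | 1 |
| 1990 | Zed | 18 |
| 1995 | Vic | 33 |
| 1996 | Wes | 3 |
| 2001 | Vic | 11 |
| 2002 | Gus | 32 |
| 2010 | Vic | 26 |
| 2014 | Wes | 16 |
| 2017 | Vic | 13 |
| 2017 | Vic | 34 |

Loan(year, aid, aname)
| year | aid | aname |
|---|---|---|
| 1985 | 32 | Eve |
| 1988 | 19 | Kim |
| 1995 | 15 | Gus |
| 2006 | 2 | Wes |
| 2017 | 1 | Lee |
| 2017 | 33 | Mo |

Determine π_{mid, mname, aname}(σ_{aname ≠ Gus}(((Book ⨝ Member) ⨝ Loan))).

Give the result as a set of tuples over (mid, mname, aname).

Joining Book and Member on mname yields {(Vic, 11, p3, Atlas, 1995, 33), (Vic, 11, p3, Atlas, 2001, 11), (Vic, 11, p3, Atlas, 2010, 26), (Vic, 11, p3, Atlas, 2017, 13), (Vic, 11, p3, Atlas, 2017, 34), (Vic, 16, eng, Lyra, 1995, 33), (Vic, 16, eng, Lyra, 2001, 11), (Vic, 16, eng, Lyra, 2010, 26), (Vic, 16, eng, Lyra, 2017, 13), (Vic, 16, eng, Lyra, 2017, 34), (Vic, 22, p3, Nova, 1995, 33), (Vic, 22, p3, Nova, 2001, 11), (Vic, 22, p3, Nova, 2010, 26), (Vic, 22, p3, Nova, 2017, 13), (Vic, 22, p3, Nova, 2017, 34), (Vic, 8, x1, Nova, 1995, 33), (Vic, 8, x1, Nova, 2001, 11), (Vic, 8, x1, Nova, 2010, 26), (Vic, 8, x1, Nova, 2017, 13), (Vic, 8, x1, Nova, 2017, 34), (Wes, 27, cs, Delta, 1988, 1), (Wes, 27, cs, Delta, 1996, 3), (Wes, 27, cs, Delta, 2014, 16), (Wes, 28, k2, Beta, 1988, 1), (Wes, 28, k2, Beta, 1996, 3), (Wes, 28, k2, Beta, 2014, 16)}.
Joining (Book ⨝ Member) and Loan on year yields {(Vic, 11, p3, Atlas, 1995, 33, 15, Gus), (Vic, 11, p3, Atlas, 2017, 13, 1, Lee), (Vic, 11, p3, Atlas, 2017, 13, 33, Mo), (Vic, 11, p3, Atlas, 2017, 34, 1, Lee), (Vic, 11, p3, Atlas, 2017, 34, 33, Mo), (Vic, 16, eng, Lyra, 1995, 33, 15, Gus), (Vic, 16, eng, Lyra, 2017, 13, 1, Lee), (Vic, 16, eng, Lyra, 2017, 13, 33, Mo), (Vic, 16, eng, Lyra, 2017, 34, 1, Lee), (Vic, 16, eng, Lyra, 2017, 34, 33, Mo), (Vic, 22, p3, Nova, 1995, 33, 15, Gus), (Vic, 22, p3, Nova, 2017, 13, 1, Lee), (Vic, 22, p3, Nova, 2017, 13, 33, Mo), (Vic, 22, p3, Nova, 2017, 34, 1, Lee), (Vic, 22, p3, Nova, 2017, 34, 33, Mo), (Vic, 8, x1, Nova, 1995, 33, 15, Gus), (Vic, 8, x1, Nova, 2017, 13, 1, Lee), (Vic, 8, x1, Nova, 2017, 13, 33, Mo), (Vic, 8, x1, Nova, 2017, 34, 1, Lee), (Vic, 8, x1, Nova, 2017, 34, 33, Mo), (Wes, 27, cs, Delta, 1988, 1, 19, Kim), (Wes, 28, k2, Beta, 1988, 1, 19, Kim)}.
Selection aname ≠ Gus: {(Vic, 11, p3, Atlas, 2017, 13, 1, Lee), (Vic, 11, p3, Atlas, 2017, 13, 33, Mo), (Vic, 11, p3, Atlas, 2017, 34, 1, Lee), (Vic, 11, p3, Atlas, 2017, 34, 33, Mo), (Vic, 16, eng, Lyra, 2017, 13, 1, Lee), (Vic, 16, eng, Lyra, 2017, 13, 33, Mo), (Vic, 16, eng, Lyra, 2017, 34, 1, Lee), (Vic, 16, eng, Lyra, 2017, 34, 33, Mo), (Vic, 22, p3, Nova, 2017, 13, 1, Lee), (Vic, 22, p3, Nova, 2017, 13, 33, Mo), (Vic, 22, p3, Nova, 2017, 34, 1, Lee), (Vic, 22, p3, Nova, 2017, 34, 33, Mo), (Vic, 8, x1, Nova, 2017, 13, 1, Lee), (Vic, 8, x1, Nova, 2017, 13, 33, Mo), (Vic, 8, x1, Nova, 2017, 34, 1, Lee), (Vic, 8, x1, Nova, 2017, 34, 33, Mo), (Wes, 27, cs, Delta, 1988, 1, 19, Kim), (Wes, 28, k2, Beta, 1988, 1, 19, Kim)}
π_{mid, mname, aname} gives {(1, Wes, Kim), (13, Vic, Lee), (13, Vic, Mo), (34, Vic, Lee), (34, Vic, Mo)} (13 duplicate(s) eliminated).

{(1, Wes, Kim), (13, Vic, Lee), (13, Vic, Mo), (34, Vic, Lee), (34, Vic, Mo)}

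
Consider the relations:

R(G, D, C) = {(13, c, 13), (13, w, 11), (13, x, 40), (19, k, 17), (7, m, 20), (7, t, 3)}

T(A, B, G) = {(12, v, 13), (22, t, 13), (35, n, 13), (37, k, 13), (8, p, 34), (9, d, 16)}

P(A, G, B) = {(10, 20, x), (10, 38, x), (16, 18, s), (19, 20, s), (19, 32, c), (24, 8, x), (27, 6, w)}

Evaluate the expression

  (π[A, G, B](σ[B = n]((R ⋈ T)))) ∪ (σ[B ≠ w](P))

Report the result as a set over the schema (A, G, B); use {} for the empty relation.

{(10, 20, x), (10, 38, x), (16, 18, s), (19, 20, s), (19, 32, c), (24, 8, x), (35, 13, n)}

Natural join on G: {(13, c, 13, 12, v), (13, c, 13, 22, t), (13, c, 13, 35, n), (13, c, 13, 37, k), (13, w, 11, 12, v), (13, w, 11, 22, t), (13, w, 11, 35, n), (13, w, 11, 37, k), (13, x, 40, 12, v), (13, x, 40, 22, t), (13, x, 40, 35, n), (13, x, 40, 37, k)}
σ[B = n]: keep tuples satisfying B = n → {(13, c, 13, 35, n), (13, w, 11, 35, n), (13, x, 40, 35, n)}
Keep only column(s) A, G, B (2 duplicate(s) eliminated): {(35, 13, n)}
σ[B ≠ w]: keep tuples satisfying B ≠ w → {(10, 20, x), (10, 38, x), (16, 18, s), (19, 20, s), (19, 32, c), (24, 8, x)}
Taking the union: {(10, 20, x), (10, 38, x), (16, 18, s), (19, 20, s), (19, 32, c), (24, 8, x), (35, 13, n)}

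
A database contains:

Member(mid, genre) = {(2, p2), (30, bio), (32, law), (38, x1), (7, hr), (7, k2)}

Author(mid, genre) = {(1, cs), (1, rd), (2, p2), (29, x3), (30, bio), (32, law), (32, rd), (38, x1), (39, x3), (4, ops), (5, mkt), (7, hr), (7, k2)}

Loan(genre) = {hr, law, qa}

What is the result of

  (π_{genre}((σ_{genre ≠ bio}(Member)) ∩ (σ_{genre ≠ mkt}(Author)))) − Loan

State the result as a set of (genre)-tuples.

σ[genre ≠ bio]: keep tuples satisfying genre ≠ bio → {(2, p2), (32, law), (38, x1), (7, hr), (7, k2)}
σ[genre ≠ mkt]: keep tuples satisfying genre ≠ mkt → {(1, cs), (1, rd), (2, p2), (29, x3), (30, bio), (32, law), (32, rd), (38, x1), (39, x3), (4, ops), (7, hr), (7, k2)}
Intersection: {(2, p2), (32, law), (38, x1), (7, hr), (7, k2)} with {(1, cs), (1, rd), (2, p2), (29, x3), (30, bio), (32, law), (32, rd), (38, x1), (39, x3), (4, ops), (7, hr), (7, k2)} → {(2, p2), (32, law), (38, x1), (7, hr), (7, k2)}
π_{genre} gives {hr, k2, law, p2, x1}.
Difference: {hr, k2, law, p2, x1} with {hr, law, qa} → {k2, p2, x1}

{k2, p2, x1}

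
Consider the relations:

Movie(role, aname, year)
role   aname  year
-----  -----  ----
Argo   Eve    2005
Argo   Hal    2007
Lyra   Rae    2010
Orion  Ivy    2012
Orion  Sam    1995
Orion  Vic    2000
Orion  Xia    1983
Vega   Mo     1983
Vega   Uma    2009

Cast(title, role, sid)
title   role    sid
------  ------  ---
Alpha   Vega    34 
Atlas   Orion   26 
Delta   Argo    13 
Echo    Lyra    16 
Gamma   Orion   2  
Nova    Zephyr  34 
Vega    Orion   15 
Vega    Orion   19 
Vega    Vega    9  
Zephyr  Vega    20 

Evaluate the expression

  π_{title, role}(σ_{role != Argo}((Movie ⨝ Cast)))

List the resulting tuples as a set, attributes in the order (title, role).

{(Alpha, Vega), (Atlas, Orion), (Echo, Lyra), (Gamma, Orion), (Vega, Orion), (Vega, Vega), (Zephyr, Vega)}

Joining Movie and Cast on role yields {(Argo, Eve, 2005, Delta, 13), (Argo, Hal, 2007, Delta, 13), (Lyra, Rae, 2010, Echo, 16), (Orion, Ivy, 2012, Atlas, 26), (Orion, Ivy, 2012, Gamma, 2), (Orion, Ivy, 2012, Vega, 15), (Orion, Ivy, 2012, Vega, 19), (Orion, Sam, 1995, Atlas, 26), (Orion, Sam, 1995, Gamma, 2), (Orion, Sam, 1995, Vega, 15), (Orion, Sam, 1995, Vega, 19), (Orion, Vic, 2000, Atlas, 26), (Orion, Vic, 2000, Gamma, 2), (Orion, Vic, 2000, Vega, 15), (Orion, Vic, 2000, Vega, 19), (Orion, Xia, 1983, Atlas, 26), (Orion, Xia, 1983, Gamma, 2), (Orion, Xia, 1983, Vega, 15), (Orion, Xia, 1983, Vega, 19), (Vega, Mo, 1983, Alpha, 34), (Vega, Mo, 1983, Vega, 9), (Vega, Mo, 1983, Zephyr, 20), (Vega, Uma, 2009, Alpha, 34), (Vega, Uma, 2009, Vega, 9), (Vega, Uma, 2009, Zephyr, 20)}.
Apply σ_{role != Argo}; surviving tuples: {(Lyra, Rae, 2010, Echo, 16), (Orion, Ivy, 2012, Atlas, 26), (Orion, Ivy, 2012, Gamma, 2), (Orion, Ivy, 2012, Vega, 15), (Orion, Ivy, 2012, Vega, 19), (Orion, Sam, 1995, Atlas, 26), (Orion, Sam, 1995, Gamma, 2), (Orion, Sam, 1995, Vega, 15), (Orion, Sam, 1995, Vega, 19), (Orion, Vic, 2000, Atlas, 26), (Orion, Vic, 2000, Gamma, 2), (Orion, Vic, 2000, Vega, 15), (Orion, Vic, 2000, Vega, 19), (Orion, Xia, 1983, Atlas, 26), (Orion, Xia, 1983, Gamma, 2), (Orion, Xia, 1983, Vega, 15), (Orion, Xia, 1983, Vega, 19), (Vega, Mo, 1983, Alpha, 34), (Vega, Mo, 1983, Vega, 9), (Vega, Mo, 1983, Zephyr, 20), (Vega, Uma, 2009, Alpha, 34), (Vega, Uma, 2009, Vega, 9), (Vega, Uma, 2009, Zephyr, 20)}
π_{title, role} gives {(Alpha, Vega), (Atlas, Orion), (Echo, Lyra), (Gamma, Orion), (Vega, Orion), (Vega, Vega), (Zephyr, Vega)} (16 duplicate(s) eliminated).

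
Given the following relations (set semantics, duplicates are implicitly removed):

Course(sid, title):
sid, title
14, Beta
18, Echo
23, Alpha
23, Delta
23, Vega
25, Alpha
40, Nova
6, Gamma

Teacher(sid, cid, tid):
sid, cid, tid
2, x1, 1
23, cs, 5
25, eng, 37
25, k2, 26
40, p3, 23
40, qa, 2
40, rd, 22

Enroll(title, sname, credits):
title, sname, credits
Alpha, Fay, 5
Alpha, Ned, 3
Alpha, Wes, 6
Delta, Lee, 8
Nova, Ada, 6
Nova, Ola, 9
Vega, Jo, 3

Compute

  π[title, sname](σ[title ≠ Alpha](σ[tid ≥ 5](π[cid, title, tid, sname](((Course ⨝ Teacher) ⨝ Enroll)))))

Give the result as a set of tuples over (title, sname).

{(Delta, Lee), (Nova, Ada), (Nova, Ola), (Vega, Jo)}

Course ⋈ Teacher (natural join on sid): {(23, Alpha, cs, 5), (23, Delta, cs, 5), (23, Vega, cs, 5), (25, Alpha, eng, 37), (25, Alpha, k2, 26), (40, Nova, p3, 23), (40, Nova, qa, 2), (40, Nova, rd, 22)}
(Course ⨝ Teacher) ⋈ Enroll (natural join on title): {(23, Alpha, cs, 5, Fay, 5), (23, Alpha, cs, 5, Ned, 3), (23, Alpha, cs, 5, Wes, 6), (23, Delta, cs, 5, Lee, 8), (23, Vega, cs, 5, Jo, 3), (25, Alpha, eng, 37, Fay, 5), (25, Alpha, eng, 37, Ned, 3), (25, Alpha, eng, 37, Wes, 6), (25, Alpha, k2, 26, Fay, 5), (25, Alpha, k2, 26, Ned, 3), (25, Alpha, k2, 26, Wes, 6), (40, Nova, p3, 23, Ada, 6), (40, Nova, p3, 23, Ola, 9), (40, Nova, qa, 2, Ada, 6), (40, Nova, qa, 2, Ola, 9), (40, Nova, rd, 22, Ada, 6), (40, Nova, rd, 22, Ola, 9)}
π_{cid, title, tid, sname} gives {(cs, Alpha, 5, Fay), (cs, Alpha, 5, Ned), (cs, Alpha, 5, Wes), (cs, Delta, 5, Lee), (cs, Vega, 5, Jo), (eng, Alpha, 37, Fay), (eng, Alpha, 37, Ned), (eng, Alpha, 37, Wes), (k2, Alpha, 26, Fay), (k2, Alpha, 26, Ned), (k2, Alpha, 26, Wes), (p3, Nova, 23, Ada), (p3, Nova, 23, Ola), (qa, Nova, 2, Ada), (qa, Nova, 2, Ola), (rd, Nova, 22, Ada), (rd, Nova, 22, Ola)}.
Filtering on tid ≥ 5 leaves {(cs, Alpha, 5, Fay), (cs, Alpha, 5, Ned), (cs, Alpha, 5, Wes), (cs, Delta, 5, Lee), (cs, Vega, 5, Jo), (eng, Alpha, 37, Fay), (eng, Alpha, 37, Ned), (eng, Alpha, 37, Wes), (k2, Alpha, 26, Fay), (k2, Alpha, 26, Ned), (k2, Alpha, 26, Wes), (p3, Nova, 23, Ada), (p3, Nova, 23, Ola), (rd, Nova, 22, Ada), (rd, Nova, 22, Ola)}.
Filtering on title ≠ Alpha leaves {(cs, Delta, 5, Lee), (cs, Vega, 5, Jo), (p3, Nova, 23, Ada), (p3, Nova, 23, Ola), (rd, Nova, 22, Ada), (rd, Nova, 22, Ola)}.
π_{title, sname} gives {(Delta, Lee), (Nova, Ada), (Nova, Ola), (Vega, Jo)} (2 duplicate(s) eliminated).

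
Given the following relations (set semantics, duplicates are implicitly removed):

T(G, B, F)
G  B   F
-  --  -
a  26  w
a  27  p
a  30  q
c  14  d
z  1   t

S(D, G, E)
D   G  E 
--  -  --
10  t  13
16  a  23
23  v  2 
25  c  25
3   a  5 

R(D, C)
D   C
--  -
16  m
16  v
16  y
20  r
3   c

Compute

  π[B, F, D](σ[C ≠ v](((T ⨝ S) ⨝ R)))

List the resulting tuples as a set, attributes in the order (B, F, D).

{(26, w, 16), (26, w, 3), (27, p, 16), (27, p, 3), (30, q, 16), (30, q, 3)}

Natural join on G: {(a, 26, w, 16, 23), (a, 26, w, 3, 5), (a, 27, p, 16, 23), (a, 27, p, 3, 5), (a, 30, q, 16, 23), (a, 30, q, 3, 5), (c, 14, d, 25, 25)}
Natural join on D: {(a, 26, w, 16, 23, m), (a, 26, w, 16, 23, v), (a, 26, w, 16, 23, y), (a, 26, w, 3, 5, c), (a, 27, p, 16, 23, m), (a, 27, p, 16, 23, v), (a, 27, p, 16, 23, y), (a, 27, p, 3, 5, c), (a, 30, q, 16, 23, m), (a, 30, q, 16, 23, v), (a, 30, q, 16, 23, y), (a, 30, q, 3, 5, c)}
Filtering on C ≠ v leaves {(a, 26, w, 16, 23, m), (a, 26, w, 16, 23, y), (a, 26, w, 3, 5, c), (a, 27, p, 16, 23, m), (a, 27, p, 16, 23, y), (a, 27, p, 3, 5, c), (a, 30, q, 16, 23, m), (a, 30, q, 16, 23, y), (a, 30, q, 3, 5, c)}.
π_{B, F, D} gives {(26, w, 16), (26, w, 3), (27, p, 16), (27, p, 3), (30, q, 16), (30, q, 3)} (3 duplicate(s) eliminated).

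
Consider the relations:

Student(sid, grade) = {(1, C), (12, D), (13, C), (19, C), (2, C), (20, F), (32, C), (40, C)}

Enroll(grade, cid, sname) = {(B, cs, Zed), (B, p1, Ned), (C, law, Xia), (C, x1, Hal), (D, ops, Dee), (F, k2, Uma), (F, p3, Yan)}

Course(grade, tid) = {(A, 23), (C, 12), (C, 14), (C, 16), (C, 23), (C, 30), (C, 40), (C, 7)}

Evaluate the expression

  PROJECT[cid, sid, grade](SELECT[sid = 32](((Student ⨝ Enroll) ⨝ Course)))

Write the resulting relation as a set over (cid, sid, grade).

Student ⋈ Enroll (natural join on grade): {(1, C, law, Xia), (1, C, x1, Hal), (12, D, ops, Dee), (13, C, law, Xia), (13, C, x1, Hal), (19, C, law, Xia), (19, C, x1, Hal), (2, C, law, Xia), (2, C, x1, Hal), (20, F, k2, Uma), (20, F, p3, Yan), (32, C, law, Xia), (32, C, x1, Hal), (40, C, law, Xia), (40, C, x1, Hal)}
(Student ⨝ Enroll) ⋈ Course (natural join on grade): {(1, C, law, Xia, 12), (1, C, law, Xia, 14), (1, C, law, Xia, 16), (1, C, law, Xia, 23), (1, C, law, Xia, 30), (1, C, law, Xia, 40), (1, C, law, Xia, 7), (1, C, x1, Hal, 12), (1, C, x1, Hal, 14), (1, C, x1, Hal, 16), (1, C, x1, Hal, 23), (1, C, x1, Hal, 30), (1, C, x1, Hal, 40), (1, C, x1, Hal, 7), (13, C, law, Xia, 12), (13, C, law, Xia, 14), (13, C, law, Xia, 16), (13, C, law, Xia, 23), (13, C, law, Xia, 30), (13, C, law, Xia, 40), (13, C, law, Xia, 7), (13, C, x1, Hal, 12), (13, C, x1, Hal, 14), (13, C, x1, Hal, 16), (13, C, x1, Hal, 23), (13, C, x1, Hal, 30), (13, C, x1, Hal, 40), (13, C, x1, Hal, 7), (19, C, law, Xia, 12), (19, C, law, Xia, 14), (19, C, law, Xia, 16), (19, C, law, Xia, 23), (19, C, law, Xia, 30), (19, C, law, Xia, 40), (19, C, law, Xia, 7), (19, C, x1, Hal, 12), (19, C, x1, Hal, 14), (19, C, x1, Hal, 16), (19, C, x1, Hal, 23), (19, C, x1, Hal, 30), (19, C, x1, Hal, 40), (19, C, x1, Hal, 7), (2, C, law, Xia, 12), (2, C, law, Xia, 14), (2, C, law, Xia, 16), (2, C, law, Xia, 23), (2, C, law, Xia, 30), (2, C, law, Xia, 40), (2, C, law, Xia, 7), (2, C, x1, Hal, 12), (2, C, x1, Hal, 14), (2, C, x1, Hal, 16), (2, C, x1, Hal, 23), (2, C, x1, Hal, 30), (2, C, x1, Hal, 40), (2, C, x1, Hal, 7), (32, C, law, Xia, 12), (32, C, law, Xia, 14), (32, C, law, Xia, 16), (32, C, law, Xia, 23), (32, C, law, Xia, 30), (32, C, law, Xia, 40), (32, C, law, Xia, 7), (32, C, x1, Hal, 12), (32, C, x1, Hal, 14), (32, C, x1, Hal, 16), (32, C, x1, Hal, 23), (32, C, x1, Hal, 30), (32, C, x1, Hal, 40), (32, C, x1, Hal, 7), (40, C, law, Xia, 12), (40, C, law, Xia, 14), (40, C, law, Xia, 16), (40, C, law, Xia, 23), (40, C, law, Xia, 30), (40, C, law, Xia, 40), (40, C, law, Xia, 7), (40, C, x1, Hal, 12), (40, C, x1, Hal, 14), (40, C, x1, Hal, 16), (40, C, x1, Hal, 23), (40, C, x1, Hal, 30), (40, C, x1, Hal, 40), (40, C, x1, Hal, 7)}
Selection sid = 32: {(32, C, law, Xia, 12), (32, C, law, Xia, 14), (32, C, law, Xia, 16), (32, C, law, Xia, 23), (32, C, law, Xia, 30), (32, C, law, Xia, 40), (32, C, law, Xia, 7), (32, C, x1, Hal, 12), (32, C, x1, Hal, 14), (32, C, x1, Hal, 16), (32, C, x1, Hal, 23), (32, C, x1, Hal, 30), (32, C, x1, Hal, 40), (32, C, x1, Hal, 7)}
Projecting to cid, sid, grade (12 duplicate(s) eliminated): {(law, 32, C), (x1, 32, C)}

{(law, 32, C), (x1, 32, C)}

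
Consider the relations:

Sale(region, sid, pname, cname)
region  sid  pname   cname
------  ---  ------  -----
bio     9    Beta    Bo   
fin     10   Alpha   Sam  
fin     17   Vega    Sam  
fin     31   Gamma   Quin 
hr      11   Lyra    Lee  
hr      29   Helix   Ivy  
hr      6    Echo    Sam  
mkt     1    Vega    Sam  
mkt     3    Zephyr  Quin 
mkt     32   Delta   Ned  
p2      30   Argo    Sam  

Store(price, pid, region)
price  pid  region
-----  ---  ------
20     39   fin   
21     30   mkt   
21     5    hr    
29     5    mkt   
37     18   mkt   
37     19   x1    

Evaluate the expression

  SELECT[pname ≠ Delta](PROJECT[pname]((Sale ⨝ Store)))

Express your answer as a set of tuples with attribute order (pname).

{Alpha, Echo, Gamma, Helix, Lyra, Vega, Zephyr}

Natural join on region: {(fin, 10, Alpha, Sam, 20, 39), (fin, 17, Vega, Sam, 20, 39), (fin, 31, Gamma, Quin, 20, 39), (hr, 11, Lyra, Lee, 21, 5), (hr, 29, Helix, Ivy, 21, 5), (hr, 6, Echo, Sam, 21, 5), (mkt, 1, Vega, Sam, 21, 30), (mkt, 1, Vega, Sam, 29, 5), (mkt, 1, Vega, Sam, 37, 18), (mkt, 3, Zephyr, Quin, 21, 30), (mkt, 3, Zephyr, Quin, 29, 5), (mkt, 3, Zephyr, Quin, 37, 18), (mkt, 32, Delta, Ned, 21, 30), (mkt, 32, Delta, Ned, 29, 5), (mkt, 32, Delta, Ned, 37, 18)}
Keep only column(s) pname (7 duplicate(s) eliminated): {Alpha, Delta, Echo, Gamma, Helix, Lyra, Vega, Zephyr}
Filtering on pname ≠ Delta leaves {Alpha, Echo, Gamma, Helix, Lyra, Vega, Zephyr}.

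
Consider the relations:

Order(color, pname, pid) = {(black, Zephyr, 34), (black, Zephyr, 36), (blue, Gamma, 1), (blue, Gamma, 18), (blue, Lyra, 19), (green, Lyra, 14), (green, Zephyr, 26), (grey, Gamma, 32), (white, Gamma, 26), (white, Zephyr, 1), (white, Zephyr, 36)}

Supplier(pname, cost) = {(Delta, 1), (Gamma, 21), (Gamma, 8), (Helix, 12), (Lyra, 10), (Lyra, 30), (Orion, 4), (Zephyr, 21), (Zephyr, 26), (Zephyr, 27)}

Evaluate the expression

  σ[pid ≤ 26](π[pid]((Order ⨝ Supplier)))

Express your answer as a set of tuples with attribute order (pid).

Order ⋈ Supplier (natural join on pname): {(black, Zephyr, 34, 21), (black, Zephyr, 34, 26), (black, Zephyr, 34, 27), (black, Zephyr, 36, 21), (black, Zephyr, 36, 26), (black, Zephyr, 36, 27), (blue, Gamma, 1, 21), (blue, Gamma, 1, 8), (blue, Gamma, 18, 21), (blue, Gamma, 18, 8), (blue, Lyra, 19, 10), (blue, Lyra, 19, 30), (green, Lyra, 14, 10), (green, Lyra, 14, 30), (green, Zephyr, 26, 21), (green, Zephyr, 26, 26), (green, Zephyr, 26, 27), (grey, Gamma, 32, 21), (grey, Gamma, 32, 8), (white, Gamma, 26, 21), (white, Gamma, 26, 8), (white, Zephyr, 1, 21), (white, Zephyr, 1, 26), (white, Zephyr, 1, 27), (white, Zephyr, 36, 21), (white, Zephyr, 36, 26), (white, Zephyr, 36, 27)}
Projecting to pid (19 duplicate(s) eliminated): {1, 14, 18, 19, 26, 32, 34, 36}
Filtering on pid ≤ 26 leaves {1, 14, 18, 19, 26}.

{1, 14, 18, 19, 26}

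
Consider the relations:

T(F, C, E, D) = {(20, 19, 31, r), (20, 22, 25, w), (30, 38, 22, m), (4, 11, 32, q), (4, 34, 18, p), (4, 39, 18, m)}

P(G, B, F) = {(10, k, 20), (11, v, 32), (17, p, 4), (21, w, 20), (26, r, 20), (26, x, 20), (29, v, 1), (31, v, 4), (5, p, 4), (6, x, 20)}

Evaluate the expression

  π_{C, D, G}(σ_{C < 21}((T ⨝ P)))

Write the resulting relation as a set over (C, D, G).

{(11, q, 17), (11, q, 31), (11, q, 5), (19, r, 10), (19, r, 21), (19, r, 26), (19, r, 6)}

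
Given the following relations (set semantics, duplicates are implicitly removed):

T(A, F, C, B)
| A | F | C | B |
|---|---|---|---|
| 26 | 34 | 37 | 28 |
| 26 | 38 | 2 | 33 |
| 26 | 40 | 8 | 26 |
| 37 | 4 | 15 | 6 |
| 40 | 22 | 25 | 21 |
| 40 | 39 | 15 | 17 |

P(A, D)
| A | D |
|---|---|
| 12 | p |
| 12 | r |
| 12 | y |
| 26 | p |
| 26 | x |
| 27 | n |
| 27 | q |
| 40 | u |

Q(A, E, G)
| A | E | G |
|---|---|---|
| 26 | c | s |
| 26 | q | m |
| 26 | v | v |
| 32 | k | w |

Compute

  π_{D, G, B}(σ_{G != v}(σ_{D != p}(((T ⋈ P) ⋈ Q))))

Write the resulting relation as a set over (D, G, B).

{(x, m, 26), (x, m, 28), (x, m, 33), (x, s, 26), (x, s, 28), (x, s, 33)}

Natural join on A: {(26, 34, 37, 28, p), (26, 34, 37, 28, x), (26, 38, 2, 33, p), (26, 38, 2, 33, x), (26, 40, 8, 26, p), (26, 40, 8, 26, x), (40, 22, 25, 21, u), (40, 39, 15, 17, u)}
Natural join on A: {(26, 34, 37, 28, p, c, s), (26, 34, 37, 28, p, q, m), (26, 34, 37, 28, p, v, v), (26, 34, 37, 28, x, c, s), (26, 34, 37, 28, x, q, m), (26, 34, 37, 28, x, v, v), (26, 38, 2, 33, p, c, s), (26, 38, 2, 33, p, q, m), (26, 38, 2, 33, p, v, v), (26, 38, 2, 33, x, c, s), (26, 38, 2, 33, x, q, m), (26, 38, 2, 33, x, v, v), (26, 40, 8, 26, p, c, s), (26, 40, 8, 26, p, q, m), (26, 40, 8, 26, p, v, v), (26, 40, 8, 26, x, c, s), (26, 40, 8, 26, x, q, m), (26, 40, 8, 26, x, v, v)}
Apply σ_{D != p}; surviving tuples: {(26, 34, 37, 28, x, c, s), (26, 34, 37, 28, x, q, m), (26, 34, 37, 28, x, v, v), (26, 38, 2, 33, x, c, s), (26, 38, 2, 33, x, q, m), (26, 38, 2, 33, x, v, v), (26, 40, 8, 26, x, c, s), (26, 40, 8, 26, x, q, m), (26, 40, 8, 26, x, v, v)}
Apply σ_{G != v}; surviving tuples: {(26, 34, 37, 28, x, c, s), (26, 34, 37, 28, x, q, m), (26, 38, 2, 33, x, c, s), (26, 38, 2, 33, x, q, m), (26, 40, 8, 26, x, c, s), (26, 40, 8, 26, x, q, m)}
π_{D, G, B} gives {(x, m, 26), (x, m, 28), (x, m, 33), (x, s, 26), (x, s, 28), (x, s, 33)}.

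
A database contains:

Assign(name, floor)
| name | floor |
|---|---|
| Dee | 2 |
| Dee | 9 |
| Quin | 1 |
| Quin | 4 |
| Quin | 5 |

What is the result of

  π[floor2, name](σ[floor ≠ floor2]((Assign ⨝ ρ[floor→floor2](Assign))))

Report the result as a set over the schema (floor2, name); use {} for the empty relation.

ρ[floor→floor2]: schema becomes (name, floor2); tuples unchanged.
Natural join on name: {(Dee, 2, 2), (Dee, 2, 9), (Dee, 9, 2), (Dee, 9, 9), (Quin, 1, 1), (Quin, 1, 4), (Quin, 1, 5), (Quin, 4, 1), (Quin, 4, 4), (Quin, 4, 5), (Quin, 5, 1), (Quin, 5, 4), (Quin, 5, 5)}
Apply σ_{floor ≠ floor2}; surviving tuples: {(Dee, 2, 9), (Dee, 9, 2), (Quin, 1, 4), (Quin, 1, 5), (Quin, 4, 1), (Quin, 4, 5), (Quin, 5, 1), (Quin, 5, 4)}
π[floor2, name]: project onto (floor2, name) (3 duplicate(s) eliminated) → {(1, Quin), (2, Dee), (4, Quin), (5, Quin), (9, Dee)}

{(1, Quin), (2, Dee), (4, Quin), (5, Quin), (9, Dee)}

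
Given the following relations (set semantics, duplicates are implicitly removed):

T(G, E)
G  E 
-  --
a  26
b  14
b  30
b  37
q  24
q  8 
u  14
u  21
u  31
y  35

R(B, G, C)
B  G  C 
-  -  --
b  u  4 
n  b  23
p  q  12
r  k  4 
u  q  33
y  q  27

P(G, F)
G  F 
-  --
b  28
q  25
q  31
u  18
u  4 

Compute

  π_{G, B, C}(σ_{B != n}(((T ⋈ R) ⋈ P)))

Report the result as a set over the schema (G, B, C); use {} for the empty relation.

{(q, p, 12), (q, u, 33), (q, y, 27), (u, b, 4)}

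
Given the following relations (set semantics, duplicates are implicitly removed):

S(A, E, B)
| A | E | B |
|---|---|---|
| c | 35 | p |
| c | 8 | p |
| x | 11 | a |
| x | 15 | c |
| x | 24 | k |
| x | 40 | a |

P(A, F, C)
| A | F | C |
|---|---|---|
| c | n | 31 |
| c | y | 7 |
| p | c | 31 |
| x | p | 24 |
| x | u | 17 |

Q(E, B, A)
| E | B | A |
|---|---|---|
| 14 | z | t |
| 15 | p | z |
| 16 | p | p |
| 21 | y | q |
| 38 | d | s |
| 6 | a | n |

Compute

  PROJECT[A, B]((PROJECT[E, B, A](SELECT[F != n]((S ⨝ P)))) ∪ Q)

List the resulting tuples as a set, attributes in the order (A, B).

{(c, p), (n, a), (p, p), (q, y), (s, d), (t, z), (x, a), (x, c), (x, k), (z, p)}

Natural join on A: {(c, 35, p, n, 31), (c, 35, p, y, 7), (c, 8, p, n, 31), (c, 8, p, y, 7), (x, 11, a, p, 24), (x, 11, a, u, 17), (x, 15, c, p, 24), (x, 15, c, u, 17), (x, 24, k, p, 24), (x, 24, k, u, 17), (x, 40, a, p, 24), (x, 40, a, u, 17)}
Filtering on F != n leaves {(c, 35, p, y, 7), (c, 8, p, y, 7), (x, 11, a, p, 24), (x, 11, a, u, 17), (x, 15, c, p, 24), (x, 15, c, u, 17), (x, 24, k, p, 24), (x, 24, k, u, 17), (x, 40, a, p, 24), (x, 40, a, u, 17)}.
Keep only column(s) E, B, A (4 duplicate(s) eliminated): {(11, a, x), (15, c, x), (24, k, x), (35, p, c), (40, a, x), (8, p, c)}
Set union of the two operands is {(11, a, x), (14, z, t), (15, c, x), (15, p, z), (16, p, p), (21, y, q), (24, k, x), (35, p, c), (38, d, s), (40, a, x), (6, a, n), (8, p, c)}.
Keep only column(s) A, B (2 duplicate(s) eliminated): {(c, p), (n, a), (p, p), (q, y), (s, d), (t, z), (x, a), (x, c), (x, k), (z, p)}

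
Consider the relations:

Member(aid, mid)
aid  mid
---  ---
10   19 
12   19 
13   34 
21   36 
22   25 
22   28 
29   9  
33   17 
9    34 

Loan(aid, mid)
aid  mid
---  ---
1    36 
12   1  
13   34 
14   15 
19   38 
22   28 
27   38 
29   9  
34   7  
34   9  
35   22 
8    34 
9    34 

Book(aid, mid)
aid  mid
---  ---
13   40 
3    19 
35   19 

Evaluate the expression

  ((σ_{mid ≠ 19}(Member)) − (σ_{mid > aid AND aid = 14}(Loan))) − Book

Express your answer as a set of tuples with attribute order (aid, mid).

{(13, 34), (21, 36), (22, 25), (22, 28), (29, 9), (33, 17), (9, 34)}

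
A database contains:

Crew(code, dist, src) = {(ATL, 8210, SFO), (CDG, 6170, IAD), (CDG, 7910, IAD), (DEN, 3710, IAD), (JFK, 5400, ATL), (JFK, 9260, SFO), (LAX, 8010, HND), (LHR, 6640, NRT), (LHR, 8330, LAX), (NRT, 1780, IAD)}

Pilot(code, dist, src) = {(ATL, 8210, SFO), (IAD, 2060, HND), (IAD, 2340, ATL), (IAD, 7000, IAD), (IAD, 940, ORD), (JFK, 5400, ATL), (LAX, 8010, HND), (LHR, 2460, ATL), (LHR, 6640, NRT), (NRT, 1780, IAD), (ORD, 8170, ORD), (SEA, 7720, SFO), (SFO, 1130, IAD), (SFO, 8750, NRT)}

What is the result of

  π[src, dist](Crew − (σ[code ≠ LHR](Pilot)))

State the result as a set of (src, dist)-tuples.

{(IAD, 3710), (IAD, 6170), (IAD, 7910), (LAX, 8330), (NRT, 6640), (SFO, 9260)}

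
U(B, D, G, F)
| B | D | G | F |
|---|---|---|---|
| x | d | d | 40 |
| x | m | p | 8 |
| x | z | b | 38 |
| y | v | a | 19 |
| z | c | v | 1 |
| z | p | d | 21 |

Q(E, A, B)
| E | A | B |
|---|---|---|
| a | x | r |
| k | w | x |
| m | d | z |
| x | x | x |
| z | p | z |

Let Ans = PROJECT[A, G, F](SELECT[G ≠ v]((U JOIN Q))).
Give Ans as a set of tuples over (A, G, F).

{(d, d, 21), (p, d, 21), (w, b, 38), (w, d, 40), (w, p, 8), (x, b, 38), (x, d, 40), (x, p, 8)}

Joining U and Q on B yields {(x, d, d, 40, k, w), (x, d, d, 40, x, x), (x, m, p, 8, k, w), (x, m, p, 8, x, x), (x, z, b, 38, k, w), (x, z, b, 38, x, x), (z, c, v, 1, m, d), (z, c, v, 1, z, p), (z, p, d, 21, m, d), (z, p, d, 21, z, p)}.
σ[G ≠ v]: keep tuples satisfying G ≠ v → {(x, d, d, 40, k, w), (x, d, d, 40, x, x), (x, m, p, 8, k, w), (x, m, p, 8, x, x), (x, z, b, 38, k, w), (x, z, b, 38, x, x), (z, p, d, 21, m, d), (z, p, d, 21, z, p)}
π[A, G, F]: project onto (A, G, F) → {(d, d, 21), (p, d, 21), (w, b, 38), (w, d, 40), (w, p, 8), (x, b, 38), (x, d, 40), (x, p, 8)}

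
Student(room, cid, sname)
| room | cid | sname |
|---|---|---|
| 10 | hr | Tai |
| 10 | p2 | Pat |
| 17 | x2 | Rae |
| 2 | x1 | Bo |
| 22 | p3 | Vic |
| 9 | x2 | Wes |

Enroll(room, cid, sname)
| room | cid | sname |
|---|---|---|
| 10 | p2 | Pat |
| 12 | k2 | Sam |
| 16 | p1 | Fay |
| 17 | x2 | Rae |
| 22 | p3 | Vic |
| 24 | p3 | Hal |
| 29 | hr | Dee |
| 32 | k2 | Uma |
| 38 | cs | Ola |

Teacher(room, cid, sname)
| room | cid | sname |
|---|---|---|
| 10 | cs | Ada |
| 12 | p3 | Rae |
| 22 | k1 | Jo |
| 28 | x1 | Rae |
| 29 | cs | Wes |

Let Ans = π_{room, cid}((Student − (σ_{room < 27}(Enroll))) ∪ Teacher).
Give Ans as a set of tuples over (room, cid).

σ[room < 27]: keep tuples satisfying room < 27 → {(10, p2, Pat), (12, k2, Sam), (16, p1, Fay), (17, x2, Rae), (22, p3, Vic), (24, p3, Hal)}
Taking the difference: {(10, hr, Tai), (2, x1, Bo), (9, x2, Wes)}
Taking the union: {(10, cs, Ada), (10, hr, Tai), (12, p3, Rae), (2, x1, Bo), (22, k1, Jo), (28, x1, Rae), (29, cs, Wes), (9, x2, Wes)}
π_{room, cid} gives {(10, cs), (10, hr), (12, p3), (2, x1), (22, k1), (28, x1), (29, cs), (9, x2)}.

{(10, cs), (10, hr), (12, p3), (2, x1), (22, k1), (28, x1), (29, cs), (9, x2)}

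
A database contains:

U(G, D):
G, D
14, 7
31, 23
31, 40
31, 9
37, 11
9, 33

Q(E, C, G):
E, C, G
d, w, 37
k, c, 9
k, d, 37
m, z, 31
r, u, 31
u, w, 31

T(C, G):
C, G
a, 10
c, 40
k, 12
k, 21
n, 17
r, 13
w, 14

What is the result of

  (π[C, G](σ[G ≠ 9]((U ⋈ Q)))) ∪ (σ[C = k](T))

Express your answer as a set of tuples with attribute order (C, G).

{(d, 37), (k, 12), (k, 21), (u, 31), (w, 31), (w, 37), (z, 31)}

Natural join on G: {(31, 23, m, z), (31, 23, r, u), (31, 23, u, w), (31, 40, m, z), (31, 40, r, u), (31, 40, u, w), (31, 9, m, z), (31, 9, r, u), (31, 9, u, w), (37, 11, d, w), (37, 11, k, d), (9, 33, k, c)}
Apply σ_{G ≠ 9}; surviving tuples: {(31, 23, m, z), (31, 23, r, u), (31, 23, u, w), (31, 40, m, z), (31, 40, r, u), (31, 40, u, w), (31, 9, m, z), (31, 9, r, u), (31, 9, u, w), (37, 11, d, w), (37, 11, k, d)}
π_{C, G} gives {(d, 37), (u, 31), (w, 31), (w, 37), (z, 31)} (6 duplicate(s) eliminated).
Apply σ_{C = k}; surviving tuples: {(k, 12), (k, 21)}
Taking the union: {(d, 37), (k, 12), (k, 21), (u, 31), (w, 31), (w, 37), (z, 31)}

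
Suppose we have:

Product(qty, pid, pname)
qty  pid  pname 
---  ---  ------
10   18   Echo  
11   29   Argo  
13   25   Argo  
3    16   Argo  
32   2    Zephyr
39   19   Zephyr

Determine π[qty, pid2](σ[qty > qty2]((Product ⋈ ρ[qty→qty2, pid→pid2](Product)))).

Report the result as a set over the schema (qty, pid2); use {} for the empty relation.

{(11, 16), (13, 16), (13, 29), (39, 2)}

ρ[qty→qty2, pid→pid2]: schema becomes (qty2, pid2, pname); tuples unchanged.
Natural join on pname: {(10, 18, Echo, 10, 18), (11, 29, Argo, 11, 29), (11, 29, Argo, 13, 25), (11, 29, Argo, 3, 16), (13, 25, Argo, 11, 29), (13, 25, Argo, 13, 25), (13, 25, Argo, 3, 16), (3, 16, Argo, 11, 29), (3, 16, Argo, 13, 25), (3, 16, Argo, 3, 16), (32, 2, Zephyr, 32, 2), (32, 2, Zephyr, 39, 19), (39, 19, Zephyr, 32, 2), (39, 19, Zephyr, 39, 19)}
Apply σ_{qty > qty2}; surviving tuples: {(11, 29, Argo, 3, 16), (13, 25, Argo, 11, 29), (13, 25, Argo, 3, 16), (39, 19, Zephyr, 32, 2)}
Projecting to qty, pid2: {(11, 16), (13, 16), (13, 29), (39, 2)}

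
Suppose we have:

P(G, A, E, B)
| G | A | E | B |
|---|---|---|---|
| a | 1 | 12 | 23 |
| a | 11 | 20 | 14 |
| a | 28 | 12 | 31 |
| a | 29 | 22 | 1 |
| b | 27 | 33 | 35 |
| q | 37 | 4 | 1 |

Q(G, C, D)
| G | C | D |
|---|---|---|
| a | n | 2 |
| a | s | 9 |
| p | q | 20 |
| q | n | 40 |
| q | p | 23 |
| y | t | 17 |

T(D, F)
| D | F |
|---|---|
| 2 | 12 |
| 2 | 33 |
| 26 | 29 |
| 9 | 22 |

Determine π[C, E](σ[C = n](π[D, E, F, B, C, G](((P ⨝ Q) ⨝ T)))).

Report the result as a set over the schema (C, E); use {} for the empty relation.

Joining P and Q on G yields {(a, 1, 12, 23, n, 2), (a, 1, 12, 23, s, 9), (a, 11, 20, 14, n, 2), (a, 11, 20, 14, s, 9), (a, 28, 12, 31, n, 2), (a, 28, 12, 31, s, 9), (a, 29, 22, 1, n, 2), (a, 29, 22, 1, s, 9), (q, 37, 4, 1, n, 40), (q, 37, 4, 1, p, 23)}.
Joining (P ⨝ Q) and T on D yields {(a, 1, 12, 23, n, 2, 12), (a, 1, 12, 23, n, 2, 33), (a, 1, 12, 23, s, 9, 22), (a, 11, 20, 14, n, 2, 12), (a, 11, 20, 14, n, 2, 33), (a, 11, 20, 14, s, 9, 22), (a, 28, 12, 31, n, 2, 12), (a, 28, 12, 31, n, 2, 33), (a, 28, 12, 31, s, 9, 22), (a, 29, 22, 1, n, 2, 12), (a, 29, 22, 1, n, 2, 33), (a, 29, 22, 1, s, 9, 22)}.
Keep only column(s) D, E, F, B, C, G: {(2, 12, 12, 23, n, a), (2, 12, 12, 31, n, a), (2, 12, 33, 23, n, a), (2, 12, 33, 31, n, a), (2, 20, 12, 14, n, a), (2, 20, 33, 14, n, a), (2, 22, 12, 1, n, a), (2, 22, 33, 1, n, a), (9, 12, 22, 23, s, a), (9, 12, 22, 31, s, a), (9, 20, 22, 14, s, a), (9, 22, 22, 1, s, a)}
Selection C = n: {(2, 12, 12, 23, n, a), (2, 12, 12, 31, n, a), (2, 12, 33, 23, n, a), (2, 12, 33, 31, n, a), (2, 20, 12, 14, n, a), (2, 20, 33, 14, n, a), (2, 22, 12, 1, n, a), (2, 22, 33, 1, n, a)}
Keep only column(s) C, E (5 duplicate(s) eliminated): {(n, 12), (n, 20), (n, 22)}

{(n, 12), (n, 20), (n, 22)}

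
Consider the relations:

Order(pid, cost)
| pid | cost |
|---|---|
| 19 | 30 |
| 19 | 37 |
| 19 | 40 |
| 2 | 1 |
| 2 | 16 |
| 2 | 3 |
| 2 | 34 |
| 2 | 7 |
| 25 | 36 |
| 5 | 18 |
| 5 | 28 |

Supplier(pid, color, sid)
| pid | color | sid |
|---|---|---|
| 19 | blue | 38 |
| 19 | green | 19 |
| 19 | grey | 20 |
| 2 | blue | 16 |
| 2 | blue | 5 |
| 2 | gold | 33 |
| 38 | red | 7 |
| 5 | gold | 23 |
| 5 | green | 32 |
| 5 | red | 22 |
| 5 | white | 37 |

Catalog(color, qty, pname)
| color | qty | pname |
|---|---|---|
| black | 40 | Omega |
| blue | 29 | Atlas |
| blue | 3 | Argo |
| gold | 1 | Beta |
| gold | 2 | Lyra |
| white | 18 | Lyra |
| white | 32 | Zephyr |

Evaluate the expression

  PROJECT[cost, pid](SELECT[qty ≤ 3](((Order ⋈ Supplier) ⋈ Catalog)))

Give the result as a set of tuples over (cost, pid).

{(1, 2), (16, 2), (18, 5), (28, 5), (3, 2), (30, 19), (34, 2), (37, 19), (40, 19), (7, 2)}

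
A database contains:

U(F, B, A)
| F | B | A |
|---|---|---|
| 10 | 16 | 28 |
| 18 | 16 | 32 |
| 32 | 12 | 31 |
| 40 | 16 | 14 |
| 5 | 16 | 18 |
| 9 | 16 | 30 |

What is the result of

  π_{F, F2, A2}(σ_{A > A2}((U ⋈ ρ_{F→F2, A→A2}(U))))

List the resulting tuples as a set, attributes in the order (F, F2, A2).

{(10, 40, 14), (10, 5, 18), (18, 10, 28), (18, 40, 14), (18, 5, 18), (18, 9, 30), (5, 40, 14), (9, 10, 28), (9, 40, 14), (9, 5, 18)}

ρ[F→F2, A→A2]: schema becomes (F2, B, A2); tuples unchanged.
Joining U and ρ_{F→F2, A→A2}(U) on B yields {(10, 16, 28, 10, 28), (10, 16, 28, 18, 32), (10, 16, 28, 40, 14), (10, 16, 28, 5, 18), (10, 16, 28, 9, 30), (18, 16, 32, 10, 28), (18, 16, 32, 18, 32), (18, 16, 32, 40, 14), (18, 16, 32, 5, 18), (18, 16, 32, 9, 30), (32, 12, 31, 32, 31), (40, 16, 14, 10, 28), (40, 16, 14, 18, 32), (40, 16, 14, 40, 14), (40, 16, 14, 5, 18), (40, 16, 14, 9, 30), (5, 16, 18, 10, 28), (5, 16, 18, 18, 32), (5, 16, 18, 40, 14), (5, 16, 18, 5, 18), (5, 16, 18, 9, 30), (9, 16, 30, 10, 28), (9, 16, 30, 18, 32), (9, 16, 30, 40, 14), (9, 16, 30, 5, 18), (9, 16, 30, 9, 30)}.
Apply σ_{A > A2}; surviving tuples: {(10, 16, 28, 40, 14), (10, 16, 28, 5, 18), (18, 16, 32, 10, 28), (18, 16, 32, 40, 14), (18, 16, 32, 5, 18), (18, 16, 32, 9, 30), (5, 16, 18, 40, 14), (9, 16, 30, 10, 28), (9, 16, 30, 40, 14), (9, 16, 30, 5, 18)}
π[F, F2, A2]: project onto (F, F2, A2) → {(10, 40, 14), (10, 5, 18), (18, 10, 28), (18, 40, 14), (18, 5, 18), (18, 9, 30), (5, 40, 14), (9, 10, 28), (9, 40, 14), (9, 5, 18)}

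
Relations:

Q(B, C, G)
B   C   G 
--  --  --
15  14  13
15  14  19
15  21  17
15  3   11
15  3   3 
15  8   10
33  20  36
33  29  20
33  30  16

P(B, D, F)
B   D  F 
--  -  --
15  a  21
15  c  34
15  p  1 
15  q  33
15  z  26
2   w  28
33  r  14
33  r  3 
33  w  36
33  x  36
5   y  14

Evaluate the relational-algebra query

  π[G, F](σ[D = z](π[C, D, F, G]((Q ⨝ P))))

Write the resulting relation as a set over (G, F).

Natural join on B: {(15, 14, 13, a, 21), (15, 14, 13, c, 34), (15, 14, 13, p, 1), (15, 14, 13, q, 33), (15, 14, 13, z, 26), (15, 14, 19, a, 21), (15, 14, 19, c, 34), (15, 14, 19, p, 1), (15, 14, 19, q, 33), (15, 14, 19, z, 26), (15, 21, 17, a, 21), (15, 21, 17, c, 34), (15, 21, 17, p, 1), (15, 21, 17, q, 33), (15, 21, 17, z, 26), (15, 3, 11, a, 21), (15, 3, 11, c, 34), (15, 3, 11, p, 1), (15, 3, 11, q, 33), (15, 3, 11, z, 26), (15, 3, 3, a, 21), (15, 3, 3, c, 34), (15, 3, 3, p, 1), (15, 3, 3, q, 33), (15, 3, 3, z, 26), (15, 8, 10, a, 21), (15, 8, 10, c, 34), (15, 8, 10, p, 1), (15, 8, 10, q, 33), (15, 8, 10, z, 26), (33, 20, 36, r, 14), (33, 20, 36, r, 3), (33, 20, 36, w, 36), (33, 20, 36, x, 36), (33, 29, 20, r, 14), (33, 29, 20, r, 3), (33, 29, 20, w, 36), (33, 29, 20, x, 36), (33, 30, 16, r, 14), (33, 30, 16, r, 3), (33, 30, 16, w, 36), (33, 30, 16, x, 36)}
Projecting to C, D, F, G: {(14, a, 21, 13), (14, a, 21, 19), (14, c, 34, 13), (14, c, 34, 19), (14, p, 1, 13), (14, p, 1, 19), (14, q, 33, 13), (14, q, 33, 19), (14, z, 26, 13), (14, z, 26, 19), (20, r, 14, 36), (20, r, 3, 36), (20, w, 36, 36), (20, x, 36, 36), (21, a, 21, 17), (21, c, 34, 17), (21, p, 1, 17), (21, q, 33, 17), (21, z, 26, 17), (29, r, 14, 20), (29, r, 3, 20), (29, w, 36, 20), (29, x, 36, 20), (3, a, 21, 11), (3, a, 21, 3), (3, c, 34, 11), (3, c, 34, 3), (3, p, 1, 11), (3, p, 1, 3), (3, q, 33, 11), (3, q, 33, 3), (3, z, 26, 11), (3, z, 26, 3), (30, r, 14, 16), (30, r, 3, 16), (30, w, 36, 16), (30, x, 36, 16), (8, a, 21, 10), (8, c, 34, 10), (8, p, 1, 10), (8, q, 33, 10), (8, z, 26, 10)}
Selection D = z: {(14, z, 26, 13), (14, z, 26, 19), (21, z, 26, 17), (3, z, 26, 11), (3, z, 26, 3), (8, z, 26, 10)}
Projecting to G, F: {(10, 26), (11, 26), (13, 26), (17, 26), (19, 26), (3, 26)}

{(10, 26), (11, 26), (13, 26), (17, 26), (19, 26), (3, 26)}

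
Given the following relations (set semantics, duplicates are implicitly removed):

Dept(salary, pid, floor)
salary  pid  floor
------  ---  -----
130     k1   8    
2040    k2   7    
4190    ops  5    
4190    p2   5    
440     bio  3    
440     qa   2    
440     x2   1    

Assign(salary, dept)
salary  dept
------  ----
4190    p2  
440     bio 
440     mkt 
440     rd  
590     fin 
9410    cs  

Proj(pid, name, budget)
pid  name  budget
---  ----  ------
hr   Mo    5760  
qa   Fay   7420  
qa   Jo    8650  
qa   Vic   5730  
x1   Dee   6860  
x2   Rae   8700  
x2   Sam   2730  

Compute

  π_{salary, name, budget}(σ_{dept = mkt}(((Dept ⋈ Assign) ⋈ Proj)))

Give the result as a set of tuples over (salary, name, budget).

Dept ⋈ Assign (natural join on salary): {(4190, ops, 5, p2), (4190, p2, 5, p2), (440, bio, 3, bio), (440, bio, 3, mkt), (440, bio, 3, rd), (440, qa, 2, bio), (440, qa, 2, mkt), (440, qa, 2, rd), (440, x2, 1, bio), (440, x2, 1, mkt), (440, x2, 1, rd)}
(Dept ⋈ Assign) ⋈ Proj (natural join on pid): {(440, qa, 2, bio, Fay, 7420), (440, qa, 2, bio, Jo, 8650), (440, qa, 2, bio, Vic, 5730), (440, qa, 2, mkt, Fay, 7420), (440, qa, 2, mkt, Jo, 8650), (440, qa, 2, mkt, Vic, 5730), (440, qa, 2, rd, Fay, 7420), (440, qa, 2, rd, Jo, 8650), (440, qa, 2, rd, Vic, 5730), (440, x2, 1, bio, Rae, 8700), (440, x2, 1, bio, Sam, 2730), (440, x2, 1, mkt, Rae, 8700), (440, x2, 1, mkt, Sam, 2730), (440, x2, 1, rd, Rae, 8700), (440, x2, 1, rd, Sam, 2730)}
Filtering on dept = mkt leaves {(440, qa, 2, mkt, Fay, 7420), (440, qa, 2, mkt, Jo, 8650), (440, qa, 2, mkt, Vic, 5730), (440, x2, 1, mkt, Rae, 8700), (440, x2, 1, mkt, Sam, 2730)}.
Projecting to salary, name, budget: {(440, Fay, 7420), (440, Jo, 8650), (440, Rae, 8700), (440, Sam, 2730), (440, Vic, 5730)}

{(440, Fay, 7420), (440, Jo, 8650), (440, Rae, 8700), (440, Sam, 2730), (440, Vic, 5730)}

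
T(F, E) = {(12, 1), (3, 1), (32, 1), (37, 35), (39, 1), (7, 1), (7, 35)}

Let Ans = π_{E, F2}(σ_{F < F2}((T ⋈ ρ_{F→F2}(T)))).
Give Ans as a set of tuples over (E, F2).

ρ[F→F2]: schema becomes (F2, E); tuples unchanged.
T ⋈ ρ_{F→F2}(T) (natural join on E): {(12, 1, 12), (12, 1, 3), (12, 1, 32), (12, 1, 39), (12, 1, 7), (3, 1, 12), (3, 1, 3), (3, 1, 32), (3, 1, 39), (3, 1, 7), (32, 1, 12), (32, 1, 3), (32, 1, 32), (32, 1, 39), (32, 1, 7), (37, 35, 37), (37, 35, 7), (39, 1, 12), (39, 1, 3), (39, 1, 32), (39, 1, 39), (39, 1, 7), (7, 1, 12), (7, 1, 3), (7, 1, 32), (7, 1, 39), (7, 1, 7), (7, 35, 37), (7, 35, 7)}
Apply σ_{F < F2}; surviving tuples: {(12, 1, 32), (12, 1, 39), (3, 1, 12), (3, 1, 32), (3, 1, 39), (3, 1, 7), (32, 1, 39), (7, 1, 12), (7, 1, 32), (7, 1, 39), (7, 35, 37)}
π[E, F2]: project onto (E, F2) (6 duplicate(s) eliminated) → {(1, 12), (1, 32), (1, 39), (1, 7), (35, 37)}

{(1, 12), (1, 32), (1, 39), (1, 7), (35, 37)}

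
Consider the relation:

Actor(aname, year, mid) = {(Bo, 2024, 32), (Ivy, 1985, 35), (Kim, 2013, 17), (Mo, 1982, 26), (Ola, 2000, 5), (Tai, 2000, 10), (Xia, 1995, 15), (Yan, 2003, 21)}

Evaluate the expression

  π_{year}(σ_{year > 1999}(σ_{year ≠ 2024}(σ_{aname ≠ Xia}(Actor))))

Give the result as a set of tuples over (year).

σ[aname ≠ Xia]: keep tuples satisfying aname ≠ Xia → {(Bo, 2024, 32), (Ivy, 1985, 35), (Kim, 2013, 17), (Mo, 1982, 26), (Ola, 2000, 5), (Tai, 2000, 10), (Yan, 2003, 21)}
σ[year ≠ 2024]: keep tuples satisfying year ≠ 2024 → {(Ivy, 1985, 35), (Kim, 2013, 17), (Mo, 1982, 26), (Ola, 2000, 5), (Tai, 2000, 10), (Yan, 2003, 21)}
σ[year > 1999]: keep tuples satisfying year > 1999 → {(Kim, 2013, 17), (Ola, 2000, 5), (Tai, 2000, 10), (Yan, 2003, 21)}
Keep only column(s) year (1 duplicate(s) eliminated): {2000, 2003, 2013}

{2000, 2003, 2013}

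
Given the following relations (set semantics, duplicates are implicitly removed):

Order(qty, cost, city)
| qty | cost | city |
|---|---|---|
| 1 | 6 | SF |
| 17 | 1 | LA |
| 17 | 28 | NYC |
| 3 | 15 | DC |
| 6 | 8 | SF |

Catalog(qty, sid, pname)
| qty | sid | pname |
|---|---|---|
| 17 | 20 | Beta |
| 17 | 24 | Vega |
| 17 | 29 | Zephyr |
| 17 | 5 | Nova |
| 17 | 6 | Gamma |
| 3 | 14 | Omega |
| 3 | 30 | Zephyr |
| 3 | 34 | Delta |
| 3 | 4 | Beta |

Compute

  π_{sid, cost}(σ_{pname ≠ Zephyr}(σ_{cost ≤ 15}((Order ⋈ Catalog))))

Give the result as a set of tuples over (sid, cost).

{(14, 15), (20, 1), (24, 1), (34, 15), (4, 15), (5, 1), (6, 1)}

Order ⋈ Catalog (natural join on qty): {(17, 1, LA, 20, Beta), (17, 1, LA, 24, Vega), (17, 1, LA, 29, Zephyr), (17, 1, LA, 5, Nova), (17, 1, LA, 6, Gamma), (17, 28, NYC, 20, Beta), (17, 28, NYC, 24, Vega), (17, 28, NYC, 29, Zephyr), (17, 28, NYC, 5, Nova), (17, 28, NYC, 6, Gamma), (3, 15, DC, 14, Omega), (3, 15, DC, 30, Zephyr), (3, 15, DC, 34, Delta), (3, 15, DC, 4, Beta)}
Selection cost ≤ 15: {(17, 1, LA, 20, Beta), (17, 1, LA, 24, Vega), (17, 1, LA, 29, Zephyr), (17, 1, LA, 5, Nova), (17, 1, LA, 6, Gamma), (3, 15, DC, 14, Omega), (3, 15, DC, 30, Zephyr), (3, 15, DC, 34, Delta), (3, 15, DC, 4, Beta)}
Selection pname ≠ Zephyr: {(17, 1, LA, 20, Beta), (17, 1, LA, 24, Vega), (17, 1, LA, 5, Nova), (17, 1, LA, 6, Gamma), (3, 15, DC, 14, Omega), (3, 15, DC, 34, Delta), (3, 15, DC, 4, Beta)}
Keep only column(s) sid, cost: {(14, 15), (20, 1), (24, 1), (34, 15), (4, 15), (5, 1), (6, 1)}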